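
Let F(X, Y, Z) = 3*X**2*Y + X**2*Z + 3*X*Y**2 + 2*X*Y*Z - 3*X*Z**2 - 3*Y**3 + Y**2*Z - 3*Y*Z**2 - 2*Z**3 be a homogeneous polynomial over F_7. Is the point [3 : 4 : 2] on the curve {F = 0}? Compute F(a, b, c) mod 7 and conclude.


F(3,4,2) ≡ 2 (mod 7); P is NOT on the curve.

Evaluate F(3, 4, 2) term-by-term (mod 7).
  3*X**2*Y ↦ 3·9·4·1 = 108
  X**2*Z ↦ 1·9·1·2 = 18
  3*X*Y**2 ↦ 3·3·16·1 = 144
  2*X*Y*Z ↦ 2·3·4·2 = 48
  -3*X*Z**2 ↦ -3·3·1·4 = -36
  -3*Y**3 ↦ -3·1·64·1 = -192
  Y**2*Z ↦ 1·1·16·2 = 32
  -3*Y*Z**2 ↦ -3·1·4·4 = -48
  -2*Z**3 ↦ -2·1·1·8 = -16
Sum: F(3, 4, 2) = (108) + (18) + (144) + (48) + (-36) + (-192) + (32) + (-48) + (-16) = 58.
Reducing mod 7: 58 ≡ 2 (mod 7).
Since F(a, b, c) ≡ 2 ≠ 0 (mod 7), P does NOT lie on the curve.


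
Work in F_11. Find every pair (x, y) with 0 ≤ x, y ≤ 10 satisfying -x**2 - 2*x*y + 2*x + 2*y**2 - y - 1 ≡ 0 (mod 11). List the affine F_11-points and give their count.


Affine F_11-points: {(0, 1), (0, 5), (1, 0), (1, 7), (2, 4), (3, 4), (3, 5), (9, 7), (9, 8), (10, 8)}; count = 10.

For each of the 121 pairs (x, y) ∈ F_11², evaluate f(x, y) mod 11. Record the zeros.
  x = 0: [0↦10, 1↦0, 2↦5, 3↦3, 4↦5, 5↦0, 6↦10, 7↦2, 8↦9, 9↦9, 10↦2]  zeros at y ∈ {1, 5}
  x = 1: [0↦0, 1↦10, 2↦2, 3↦9, 4↦9, 5↦2, 6↦10, 7↦0, 8↦5, 9↦3, 10↦5]  zeros at y ∈ {0, 7}
  x = 2: [0↦10, 1↦7, 2↦8, 3↦2, 4↦0, 5↦2, 6↦8, 7↦7, 8↦10, 9↦6, 10↦6]  zeros at y ∈ {4}
  x = 3: [0↦7, 1↦2, 2↦1, 3↦4, 4↦0, 5↦0, 6↦4, 7↦1, 8↦2, 9↦7, 10↦5]  zeros at y ∈ {4, 5}
  x = 4: [0↦2, 1↦6, 2↦3, 3↦4, 4↦9, 5↦7, 6↦9, 7↦4, 8↦3, 9↦6, 10↦2]  zeros at y ∈ ∅
  x = 5: [0↦6, 1↦8, 2↦3, 3↦2, 4↦5, 5↦1, 6↦1, 7↦5, 8↦2, 9↦3, 10↦8]  zeros at y ∈ ∅
  x = 6: [0↦8, 1↦8, 2↦1, 3↦9, 4↦10, 5↦4, 6↦2, 7↦4, 8↦10, 9↦9, 10↦1]  zeros at y ∈ ∅
  x = 7: [0↦8, 1↦6, 2↦8, 3↦3, 4↦2, 5↦5, 6↦1, 7↦1, 8↦5, 9↦2, 10↦3]  zeros at y ∈ ∅
  x = 8: [0↦6, 1↦2, 2↦2, 3↦6, 4↦3, 5↦4, 6↦9, 7↦7, 8↦9, 9↦4, 10↦3]  zeros at y ∈ ∅
  x = 9: [0↦2, 1↦7, 2↦5, 3↦7, 4↦2, 5↦1, 6↦4, 7↦0, 8↦0, 9↦4, 10↦1]  zeros at y ∈ {7, 8}
  x = 10: [0↦7, 1↦10, 2↦6, 3↦6, 4↦10, 5↦7, 6↦8, 7↦2, 8↦0, 9↦2, 10↦8]  zeros at y ∈ {8}
Collecting zeros: affine points = {(0, 1), (0, 5), (1, 0), (1, 7), (2, 4), (3, 4), (3, 5), (9, 7), (9, 8), (10, 8)}.
Total count |C(F_11)_aff| = 10.


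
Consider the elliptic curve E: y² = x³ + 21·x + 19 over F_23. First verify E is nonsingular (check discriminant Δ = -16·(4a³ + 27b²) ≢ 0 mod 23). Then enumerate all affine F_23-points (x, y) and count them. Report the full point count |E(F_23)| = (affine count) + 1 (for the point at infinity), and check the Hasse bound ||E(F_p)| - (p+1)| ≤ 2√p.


Affine points = {(1, 8), (1, 15), (2, 0), (4, 11), (4, 12), (6, 4), (6, 19), (7, 7), (7, 16), (8, 3), (8, 20), (15, 11), (15, 12), (16, 9), (16, 14), (19, 3), (19, 20)}; affine count = 17; |E(F_23)| = 18.

Discriminant check: Δ ∝ 4a³ + 27b² = 4·21³ + 27·19² = 4·9261 + 27·361 ≡ 9 (mod 23). Nonzero ⇒ E is nonsingular.
For each x ∈ F_23, compute rhs = x³ + 21·x + 19 mod 23, then count y ∈ F_23 with y² ≡ rhs.
  x = 0: rhs = 19, matching y values: none (0 points).
  x = 1: rhs = 18, matching y values: 8, 15 (2 points).
  x = 2: rhs = 0, matching y values: 0 (1 points).
  x = 3: rhs = 17, matching y values: none (0 points).
  x = 4: rhs = 6, matching y values: 11, 12 (2 points).
  x = 5: rhs = 19, matching y values: none (0 points).
  x = 6: rhs = 16, matching y values: 4, 19 (2 points).
  x = 7: rhs = 3, matching y values: 7, 16 (2 points).
  x = 8: rhs = 9, matching y values: 3, 20 (2 points).
  x = 9: rhs = 17, matching y values: none (0 points).
  x = 10: rhs = 10, matching y values: none (0 points).
  x = 11: rhs = 17, matching y values: none (0 points).
  x = 12: rhs = 21, matching y values: none (0 points).
  x = 13: rhs = 5, matching y values: none (0 points).
  x = 14: rhs = 21, matching y values: none (0 points).
  x = 15: rhs = 6, matching y values: 11, 12 (2 points).
  x = 16: rhs = 12, matching y values: 9, 14 (2 points).
  x = 17: rhs = 22, matching y values: none (0 points).
  x = 18: rhs = 19, matching y values: none (0 points).
  x = 19: rhs = 9, matching y values: 3, 20 (2 points).
  x = 20: rhs = 21, matching y values: none (0 points).
  x = 21: rhs = 15, matching y values: none (0 points).
  x = 22: rhs = 20, matching y values: none (0 points).
Total affine count: 17.
Full point count |E(F_23)| = 17 + 1 = 18.
Hasse bound: |18 − (23+1)| = |-6| = 6 ≤ 2√23 ≈ 9.5917 ✓.


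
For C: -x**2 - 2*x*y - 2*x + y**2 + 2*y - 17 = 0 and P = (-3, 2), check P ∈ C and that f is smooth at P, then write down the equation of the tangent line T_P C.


Tangent line at P: 12*y - 24 = 0.

Step 1: f(-3, 2) = 0, so P lies on C.
Step 2: partial derivatives
  f_x(x, y) = -2*x - 2*y - 2, f_y(x, y) = -2*x + 2*y + 2.
  f_x(P) = 0, f_y(P) = 12 (gradient nonzero, so P is smooth).
Step 3: tangent line at P: 0·(x − -3) + 12·(y − 2) = 0.
Expanding: 12*y - 24 = 0.


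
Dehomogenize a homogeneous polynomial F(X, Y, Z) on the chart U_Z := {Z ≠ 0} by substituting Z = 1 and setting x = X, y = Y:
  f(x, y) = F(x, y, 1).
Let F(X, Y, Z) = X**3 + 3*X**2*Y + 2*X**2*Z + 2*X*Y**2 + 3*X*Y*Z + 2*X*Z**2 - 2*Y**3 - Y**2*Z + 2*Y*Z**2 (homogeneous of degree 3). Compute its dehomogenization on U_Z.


f(x, y) = x**3 + 3*x**2*y + 2*x**2 + 2*x*y**2 + 3*x*y + 2*x - 2*y**3 - y**2 + 2*y

On U_Z we set Z = 1. Each monomial c·X^i·Y^j·Z^k in F becomes c·x^i·y^j·1^k = c·x^i·y^j.
Substituting Z = 1: F(X, Y, 1) = x**3 + 3*x**2*y + 2*x**2 + 2*x*y**2 + 3*x*y + 2*x - 2*y**3 - y**2 + 2*y.
Note: deg(f) ≤ deg(F) = 3; strict inequality happens when F is divisible by Z (lost terms).


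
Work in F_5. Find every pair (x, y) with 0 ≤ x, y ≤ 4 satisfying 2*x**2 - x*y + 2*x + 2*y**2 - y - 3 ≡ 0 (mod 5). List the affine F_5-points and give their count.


Affine F_5-points: {(0, 4), (1, 2), (1, 4), (4, 2), (4, 3)}; count = 5.

For each of the 25 pairs (x, y) ∈ F_5², evaluate f(x, y) mod 5. Record the zeros.
  x = 0: [0↦2, 1↦3, 2↦3, 3↦2, 4↦0]  zeros at y ∈ {4}
  x = 1: [0↦1, 1↦1, 2↦0, 3↦3, 4↦0]  zeros at y ∈ {2, 4}
  x = 2: [0↦4, 1↦3, 2↦1, 3↦3, 4↦4]  zeros at y ∈ ∅
  x = 3: [0↦1, 1↦4, 2↦1, 3↦2, 4↦2]  zeros at y ∈ ∅
  x = 4: [0↦2, 1↦4, 2↦0, 3↦0, 4↦4]  zeros at y ∈ {2, 3}
Collecting zeros: affine points = {(0, 4), (1, 2), (1, 4), (4, 2), (4, 3)}.
Total count |C(F_5)_aff| = 5.


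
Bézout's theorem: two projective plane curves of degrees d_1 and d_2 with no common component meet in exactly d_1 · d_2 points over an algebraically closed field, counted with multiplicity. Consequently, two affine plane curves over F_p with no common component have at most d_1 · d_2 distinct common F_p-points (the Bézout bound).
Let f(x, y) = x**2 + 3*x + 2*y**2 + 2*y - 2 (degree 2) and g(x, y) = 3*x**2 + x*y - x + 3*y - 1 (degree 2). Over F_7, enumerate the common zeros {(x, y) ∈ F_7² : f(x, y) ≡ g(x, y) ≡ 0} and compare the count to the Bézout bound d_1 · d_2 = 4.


Common zeros: {(3, 2), (5, 1)}; count = 2; Bézout bound = 4.

deg(f) = 2, deg(g) = 2, so Bézout bound = 4.
Scan x ∈ F_7. For each x, list the y ∈ F_7 with f(x, y) ≡ 0 and those with g(x, y) ≡ 0 (mod 7); the common zeros in that column are the intersection.
  x = 0: f ≡ 0 at y ∈ ∅; g ≡ 0 at y ∈ {5}; common: ∅.
  x = 1: f ≡ 0 at y ∈ {2, 4}; g ≡ 0 at y ∈ {5}; common: ∅.
  x = 2: f ≡ 0 at y ∈ ∅; g ≡ 0 at y ∈ {1}; common: ∅.
  x = 3: f ≡ 0 at y ∈ {2, 4}; g ≡ 0 at y ∈ {2}; common: {2}.
  x = 4: f ≡ 0 at y ∈ ∅; g ≡ 0 at y ∈ ∅; common: ∅.
  x = 5: f ≡ 0 at y ∈ {1, 5}; g ≡ 0 at y ∈ {1}; common: {1}.
  x = 6: f ≡ 0 at y ∈ {1, 5}; g ≡ 0 at y ∈ {2}; common: ∅.
Collecting: common zeros = {(3, 2), (5, 1)}, so the count is 2.
Comparison with the Bézout bound: 2 ≤ 4 = deg(f)·deg(g), as expected for curves with no common component (the affine F_7-count falls short of the bound because intersections may lie at infinity, over extension fields, or carry multiplicity).


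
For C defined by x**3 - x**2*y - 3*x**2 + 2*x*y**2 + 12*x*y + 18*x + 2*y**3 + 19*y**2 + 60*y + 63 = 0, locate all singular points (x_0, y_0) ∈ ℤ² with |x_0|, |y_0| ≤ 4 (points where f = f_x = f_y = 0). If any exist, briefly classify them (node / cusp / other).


Singular points: {(0, -3)}; classification: cusp.

Compute partial derivatives:
  f_x = 3*x**2 - 2*x*y - 6*x + 2*y**2 + 12*y + 18.
  f_y = -x**2 + 4*x*y + 12*x + 6*y**2 + 38*y + 60.
Scan x_0 ∈ {−4, ..., 4}. For each x_0, f_y(x_0, y) is a polynomial in y; find its integer roots y ∈ {−4, ..., 4}, then test f_x and f at those candidates.
  x = -4: f_y(-4, y) = 6*y**2 + 22*y - 4; no integer root y with |y| ≤ 4.
  x = -3: f_y(-3, y) = 6*y**2 + 26*y + 15; no integer root y with |y| ≤ 4.
  x = -2: f_y(-2, y) = 6*y**2 + 30*y + 32; no integer root y with |y| ≤ 4.
  x = -1: f_y(-1, y) = 6*y**2 + 34*y + 47; no integer root y with |y| ≤ 4.
  x = 0: f_y(0, y) = 6*y**2 + 38*y + 60; vanishes at y ∈ {-3}. (0, -3): f_x = 0, f = 0 — SINGULAR.
  x = 1: f_y(1, y) = 6*y**2 + 42*y + 71; no integer root y with |y| ≤ 4.
  x = 2: f_y(2, y) = 6*y**2 + 46*y + 80; no integer root y with |y| ≤ 4.
  x = 3: f_y(3, y) = 6*y**2 + 50*y + 87; no integer root y with |y| ≤ 4.
  x = 4: f_y(4, y) = 6*y**2 + 54*y + 92; no integer root y with |y| ≤ 4.
Only singular point on the grid: (0, -3).
Classify: substitute x = 0 + u, y = -3 + v and expand: f = u**3 - u**2*v + 2*u*v**2 + 2*v**3 + v**2.
No constant or linear terms (consistent with a singular point). Quadratic part: v**2. Cubic part: u**3 - u**2*v + 2*u*v**2 + 2*v**3.
The quadratic part v**2 is a perfect square, so there is a single (double) tangent line v = 0, i.e. y = -3. Restricting the cubic part to that line (v = 0) leaves u**3 ≠ 0, so f is not divisible by v and the branch is v² ≈ -u**3 to lowest order — this is a cusp.
Classification: cusp.


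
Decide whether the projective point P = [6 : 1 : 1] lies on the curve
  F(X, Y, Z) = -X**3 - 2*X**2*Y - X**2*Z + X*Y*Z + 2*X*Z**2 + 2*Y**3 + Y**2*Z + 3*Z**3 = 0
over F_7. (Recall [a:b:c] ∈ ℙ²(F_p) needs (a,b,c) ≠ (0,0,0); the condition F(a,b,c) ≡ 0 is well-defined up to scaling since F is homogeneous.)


F(6,1,1) ≡ 1 (mod 7); P is NOT on the curve.

Evaluate F(6, 1, 1) term-by-term (mod 7).
  -X**3 ↦ -1·216·1·1 = -216
  -2*X**2*Y ↦ -2·36·1·1 = -72
  -X**2*Z ↦ -1·36·1·1 = -36
  X*Y*Z ↦ 1·6·1·1 = 6
  2*X*Z**2 ↦ 2·6·1·1 = 12
  2*Y**3 ↦ 2·1·1·1 = 2
  Y**2*Z ↦ 1·1·1·1 = 1
  3*Z**3 ↦ 3·1·1·1 = 3
Sum: F(6, 1, 1) = (-216) + (-72) + (-36) + (6) + (12) + (2) + (1) + (3) = -300.
Reducing mod 7: -300 ≡ 1 (mod 7).
Since F(a, b, c) ≡ 1 ≠ 0 (mod 7), P does NOT lie on the curve.


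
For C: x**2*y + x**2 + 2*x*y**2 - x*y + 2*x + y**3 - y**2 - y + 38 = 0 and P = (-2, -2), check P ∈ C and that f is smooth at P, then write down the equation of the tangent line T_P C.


Tangent line at P: 16*x + 37*y + 106 = 0.

Step 1: f(-2, -2) = 0, so P lies on C.
Step 2: partial derivatives
  f_x(x, y) = 2*x*y + 2*x + 2*y**2 - y + 2, f_y(x, y) = x**2 + 4*x*y - x + 3*y**2 - 2*y - 1.
  f_x(P) = 16, f_y(P) = 37 (gradient nonzero, so P is smooth).
Step 3: tangent line at P: 16·(x − -2) + 37·(y − -2) = 0.
Expanding: 16*x + 37*y + 106 = 0.


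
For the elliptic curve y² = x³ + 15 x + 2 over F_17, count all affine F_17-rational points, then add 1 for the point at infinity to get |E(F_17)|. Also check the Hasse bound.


Affine points = {(0, 6), (0, 11), (1, 1), (1, 16), (5, 7), (5, 10), (6, 6), (6, 11), (7, 5), (7, 12), (9, 4), (9, 13), (10, 8), (10, 9), (11, 6), (11, 11), (14, 7), (14, 10), (15, 7), (15, 10)}; affine count = 20; |E(F_17)| = 21.

Discriminant check: Δ ∝ 4a³ + 27b² = 4·15³ + 27·2² = 4·3375 + 27·4 ≡ 8 (mod 17). Nonzero ⇒ E is nonsingular.
For each x ∈ F_17, compute rhs = x³ + 15·x + 2 mod 17, then count y ∈ F_17 with y² ≡ rhs.
  x = 0: rhs = 2, matching y values: 6, 11 (2 points).
  x = 1: rhs = 1, matching y values: 1, 16 (2 points).
  x = 2: rhs = 6, matching y values: none (0 points).
  x = 3: rhs = 6, matching y values: none (0 points).
  x = 4: rhs = 7, matching y values: none (0 points).
  x = 5: rhs = 15, matching y values: 7, 10 (2 points).
  x = 6: rhs = 2, matching y values: 6, 11 (2 points).
  x = 7: rhs = 8, matching y values: 5, 12 (2 points).
  x = 8: rhs = 5, matching y values: none (0 points).
  x = 9: rhs = 16, matching y values: 4, 13 (2 points).
  x = 10: rhs = 13, matching y values: 8, 9 (2 points).
  x = 11: rhs = 2, matching y values: 6, 11 (2 points).
  x = 12: rhs = 6, matching y values: none (0 points).
  x = 13: rhs = 14, matching y values: none (0 points).
  x = 14: rhs = 15, matching y values: 7, 10 (2 points).
  x = 15: rhs = 15, matching y values: 7, 10 (2 points).
  x = 16: rhs = 3, matching y values: none (0 points).
Total affine count: 20.
Full point count |E(F_17)| = 20 + 1 = 21.
Hasse bound: |21 − (17+1)| = |3| = 3 ≤ 2√17 ≈ 8.2462 ✓.


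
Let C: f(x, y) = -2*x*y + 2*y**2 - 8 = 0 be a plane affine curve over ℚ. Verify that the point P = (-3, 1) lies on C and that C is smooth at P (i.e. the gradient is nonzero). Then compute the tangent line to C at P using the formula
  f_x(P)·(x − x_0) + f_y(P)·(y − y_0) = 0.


Tangent line at P: -2*x + 10*y - 16 = 0.

Step 1: f(-3, 1) = 0, so P lies on C.
Step 2: partial derivatives
  f_x(x, y) = -2*y, f_y(x, y) = -2*x + 4*y.
  f_x(P) = -2, f_y(P) = 10 (gradient nonzero, so P is smooth).
Step 3: tangent line at P: -2·(x − -3) + 10·(y − 1) = 0.
Expanding: -2*x + 10*y - 16 = 0.


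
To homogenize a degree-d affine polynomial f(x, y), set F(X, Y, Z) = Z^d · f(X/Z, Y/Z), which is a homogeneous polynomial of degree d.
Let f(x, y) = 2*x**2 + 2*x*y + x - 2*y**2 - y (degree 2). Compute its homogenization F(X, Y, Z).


F(X, Y, Z) = 2*X**2 + 2*X*Y + X*Z - 2*Y**2 - Y*Z

deg(f) = 2.
Substitute x = X/Z, y = Y/Z into f, then multiply by Z^2.
  monomial 2·x^2·y^0 ↦ 2·X^2·Y^0·Z^0.
  monomial 2·x^1·y^1 ↦ 2·X^1·Y^1·Z^0.
  monomial 1·x^1·y^0 ↦ 1·X^1·Y^0·Z^1.
  monomial -2·x^0·y^2 ↦ -2·X^0·Y^2·Z^0.
  monomial -1·x^0·y^1 ↦ -1·X^0·Y^1·Z^1.
Collecting: F(X, Y, Z) = 2*X**2 + 2*X*Y + X*Z - 2*Y**2 - Y*Z.


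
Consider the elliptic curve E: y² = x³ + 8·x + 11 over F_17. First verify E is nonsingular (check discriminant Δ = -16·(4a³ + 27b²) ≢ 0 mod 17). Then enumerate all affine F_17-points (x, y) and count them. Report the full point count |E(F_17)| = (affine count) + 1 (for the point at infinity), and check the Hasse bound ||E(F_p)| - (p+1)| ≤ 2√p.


Affine points = {(2, 1), (2, 16), (7, 6), (7, 11), (8, 3), (8, 14), (9, 8), (9, 9), (11, 6), (11, 11), (12, 4), (12, 13), (13, 0), (15, 2), (15, 15), (16, 6), (16, 11)}; affine count = 17; |E(F_17)| = 18.

Discriminant check: Δ ∝ 4a³ + 27b² = 4·8³ + 27·11² = 4·512 + 27·121 ≡ 11 (mod 17). Nonzero ⇒ E is nonsingular.
For each x ∈ F_17, compute rhs = x³ + 8·x + 11 mod 17, then count y ∈ F_17 with y² ≡ rhs.
  x = 0: rhs = 11, matching y values: none (0 points).
  x = 1: rhs = 3, matching y values: none (0 points).
  x = 2: rhs = 1, matching y values: 1, 16 (2 points).
  x = 3: rhs = 11, matching y values: none (0 points).
  x = 4: rhs = 5, matching y values: none (0 points).
  x = 5: rhs = 6, matching y values: none (0 points).
  x = 6: rhs = 3, matching y values: none (0 points).
  x = 7: rhs = 2, matching y values: 6, 11 (2 points).
  x = 8: rhs = 9, matching y values: 3, 14 (2 points).
  x = 9: rhs = 13, matching y values: 8, 9 (2 points).
  x = 10: rhs = 3, matching y values: none (0 points).
  x = 11: rhs = 2, matching y values: 6, 11 (2 points).
  x = 12: rhs = 16, matching y values: 4, 13 (2 points).
  x = 13: rhs = 0, matching y values: 0 (1 points).
  x = 14: rhs = 11, matching y values: none (0 points).
  x = 15: rhs = 4, matching y values: 2, 15 (2 points).
  x = 16: rhs = 2, matching y values: 6, 11 (2 points).
Total affine count: 17.
Full point count |E(F_17)| = 17 + 1 = 18.
Hasse bound: |18 − (17+1)| = |0| = 0 ≤ 2√17 ≈ 8.2462 ✓.


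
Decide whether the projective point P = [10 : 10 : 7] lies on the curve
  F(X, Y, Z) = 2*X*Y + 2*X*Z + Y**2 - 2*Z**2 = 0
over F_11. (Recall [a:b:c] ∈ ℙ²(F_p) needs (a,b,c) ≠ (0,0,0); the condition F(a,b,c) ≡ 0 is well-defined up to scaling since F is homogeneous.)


F(10,10,7) ≡ 1 (mod 11); P is NOT on the curve.

Evaluate F(10, 10, 7) term-by-term (mod 11).
  2*X*Y ↦ 2·10·10·1 = 200
  2*X*Z ↦ 2·10·1·7 = 140
  Y**2 ↦ 1·1·100·1 = 100
  -2*Z**2 ↦ -2·1·1·49 = -98
Sum: F(10, 10, 7) = (200) + (140) + (100) + (-98) = 342.
Reducing mod 11: 342 ≡ 1 (mod 11).
Since F(a, b, c) ≡ 1 ≠ 0 (mod 11), P does NOT lie on the curve.


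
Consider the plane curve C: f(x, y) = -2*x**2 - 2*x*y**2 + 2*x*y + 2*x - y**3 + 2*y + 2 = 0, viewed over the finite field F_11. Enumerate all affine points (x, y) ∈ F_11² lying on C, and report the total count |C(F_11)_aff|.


Affine F_11-points: {(2, 9), (2, 10), (4, 0), (4, 5), (4, 9), (6, 7), (7, 3), (8, 0), (8, 7), (8, 10), (10, 3), (10, 5)}; count = 12.

For each of the 121 pairs (x, y) ∈ F_11², evaluate f(x, y) mod 11. Record the zeros.
  x = 0: [0↦2, 1↦3, 2↦9, 3↦3, 4↦1, 5↦8, 6↦7, 7↦3, 8↦1, 9↦6, 10↦1]  zeros at y ∈ ∅
  x = 1: [0↦2, 1↦3, 2↦5, 3↦2, 4↦10, 5↦1, 6↦2, 7↦7, 8↦10, 9↦5, 10↦8]  zeros at y ∈ ∅
  x = 2: [0↦9, 1↦10, 2↦8, 3↦8, 4↦4, 5↦1, 6↦4, 7↦7, 8↦4, 9↦0, 10↦0]  zeros at y ∈ {9, 10}
  x = 3: [0↦1, 1↦2, 2↦7, 3↦10, 4↦5, 5↦8, 6↦2, 7↦3, 8↦5, 9↦2, 10↦10]  zeros at y ∈ ∅
  x = 4: [0↦0, 1↦1, 2↦2, 3↦8, 4↦2, 5↦0, 6↦7, 7↦6, 8↦2, 9↦0, 10↦5]  zeros at y ∈ {0, 5, 9}
  x = 5: [0↦6, 1↦7, 2↦4, 3↦2, 4↦6, 5↦10, 6↦8, 7↦5, 8↦6, 9↦5, 10↦7]  zeros at y ∈ ∅
  x = 6: [0↦8, 1↦9, 2↦2, 3↦3, 4↦6, 5↦5, 6↦5, 7↦0, 8↦6, 9↦6, 10↦5]  zeros at y ∈ {7}
  x = 7: [0↦6, 1↦7, 2↦7, 3↦0, 4↦2, 5↦7, 6↦9, 7↦2, 8↦2, 9↦3, 10↦10]  zeros at y ∈ {3}
  x = 8: [0↦0, 1↦1, 2↦8, 3↦4, 4↦5, 5↦5, 6↦9, 7↦0, 8↦5, 9↦7, 10↦0]  zeros at y ∈ {0, 7, 10}
  x = 9: [0↦1, 1↦2, 2↦5, 3↦4, 4↦4, 5↦10, 6↦5, 7↦5, 8↦4, 9↦7, 10↦8]  zeros at y ∈ ∅
  x = 10: [0↦9, 1↦10, 2↦9, 3↦0, 4↦10, 5↦0, 6↦8, 7↦6, 8↦10, 9↦3, 10↦1]  zeros at y ∈ {3, 5}
Collecting zeros: affine points = {(2, 9), (2, 10), (4, 0), (4, 5), (4, 9), (6, 7), (7, 3), (8, 0), (8, 7), (8, 10), (10, 3), (10, 5)}.
Total count |C(F_11)_aff| = 12.


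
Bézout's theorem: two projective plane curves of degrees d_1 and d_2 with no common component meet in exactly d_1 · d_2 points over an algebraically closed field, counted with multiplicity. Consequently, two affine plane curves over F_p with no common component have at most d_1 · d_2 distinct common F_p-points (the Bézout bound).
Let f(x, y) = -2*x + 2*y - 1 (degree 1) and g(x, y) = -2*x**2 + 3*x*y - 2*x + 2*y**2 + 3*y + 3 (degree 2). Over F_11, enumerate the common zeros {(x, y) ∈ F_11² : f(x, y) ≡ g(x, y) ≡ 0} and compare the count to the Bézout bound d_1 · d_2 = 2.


Common zeros: ∅; count = 0; Bézout bound = 2.

deg(f) = 1, deg(g) = 2, so Bézout bound = 2.
Scan x ∈ F_11. For each x, list the y ∈ F_11 with f(x, y) ≡ 0 and those with g(x, y) ≡ 0 (mod 11); the common zeros in that column are the intersection.
  x = 0: f ≡ 0 at y ∈ {6}; g ≡ 0 at y ∈ ∅; common: ∅.
  x = 1: f ≡ 0 at y ∈ {7}; g ≡ 0 at y ∈ {4}; common: ∅.
  x = 2: f ≡ 0 at y ∈ {8}; g ≡ 0 at y ∈ ∅; common: ∅.
  x = 3: f ≡ 0 at y ∈ {9}; g ≡ 0 at y ∈ {2, 3}; common: ∅.
  x = 4: f ≡ 0 at y ∈ {10}; g ≡ 0 at y ∈ {4, 5}; common: ∅.
  x = 5: f ≡ 0 at y ∈ {0}; g ≡ 0 at y ∈ ∅; common: ∅.
  x = 6: f ≡ 0 at y ∈ {1}; g ≡ 0 at y ∈ {3}; common: ∅.
  x = 7: f ≡ 0 at y ∈ {2}; g ≡ 0 at y ∈ ∅; common: ∅.
  x = 8: f ≡ 0 at y ∈ {3}; g ≡ 0 at y ∈ {5, 9}; common: ∅.
  x = 9: f ≡ 0 at y ∈ {4}; g ≡ 0 at y ∈ ∅; common: ∅.
  x = 10: f ≡ 0 at y ∈ {5}; g ≡ 0 at y ∈ {2, 9}; common: ∅.
Collecting: common zeros = ∅, so the count is 0.
Comparison with the Bézout bound: 0 ≤ 2 = deg(f)·deg(g), as expected for curves with no common component (the affine F_11-count falls short of the bound because intersections may lie at infinity, over extension fields, or carry multiplicity).


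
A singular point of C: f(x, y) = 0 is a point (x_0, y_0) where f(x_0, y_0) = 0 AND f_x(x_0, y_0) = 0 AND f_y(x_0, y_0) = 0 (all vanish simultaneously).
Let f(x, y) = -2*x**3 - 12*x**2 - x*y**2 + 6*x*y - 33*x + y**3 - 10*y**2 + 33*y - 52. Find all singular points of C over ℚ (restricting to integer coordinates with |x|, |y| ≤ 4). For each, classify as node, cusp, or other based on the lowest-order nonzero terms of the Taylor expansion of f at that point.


Singular points: {(-2, 3)}; classification: cusp.

Compute partial derivatives:
  f_x = -6*x**2 - 24*x - y**2 + 6*y - 33.
  f_y = -2*x*y + 6*x + 3*y**2 - 20*y + 33.
Scan x_0 ∈ {−4, ..., 4}. For each x_0, f_y(x_0, y) is a polynomial in y; find its integer roots y ∈ {−4, ..., 4}, then test f_x and f at those candidates.
  x = -4: f_y(-4, y) = 3*y**2 - 12*y + 9; vanishes at y ∈ {1, 3}. (-4, 1): f_x = -28 ≠ 0; (-4, 3): f_x = -24 ≠ 0.
  x = -3: f_y(-3, y) = 3*y**2 - 14*y + 15; vanishes at y ∈ {3}. (-3, 3): f_x = -6 ≠ 0.
  x = -2: f_y(-2, y) = 3*y**2 - 16*y + 21; vanishes at y ∈ {3}. (-2, 3): f_x = 0, f = 0 — SINGULAR.
  x = -1: f_y(-1, y) = 3*y**2 - 18*y + 27; vanishes at y ∈ {3}. (-1, 3): f_x = -6 ≠ 0.
  x = 0: f_y(0, y) = 3*y**2 - 20*y + 33; vanishes at y ∈ {3}. (0, 3): f_x = -24 ≠ 0.
  x = 1: f_y(1, y) = 3*y**2 - 22*y + 39; vanishes at y ∈ {3}. (1, 3): f_x = -54 ≠ 0.
  x = 2: f_y(2, y) = 3*y**2 - 24*y + 45; vanishes at y ∈ {3}. (2, 3): f_x = -96 ≠ 0.
  x = 3: f_y(3, y) = 3*y**2 - 26*y + 51; vanishes at y ∈ {3}. (3, 3): f_x = -150 ≠ 0.
  x = 4: f_y(4, y) = 3*y**2 - 28*y + 57; vanishes at y ∈ {3}. (4, 3): f_x = -216 ≠ 0.
Only singular point on the grid: (-2, 3).
Classify: substitute x = -2 + u, y = 3 + v and expand: f = -2*u**3 - u*v**2 + v**3 + v**2.
No constant or linear terms (consistent with a singular point). Quadratic part: v**2. Cubic part: -2*u**3 - u*v**2 + v**3.
The quadratic part v**2 is a perfect square, so there is a single (double) tangent line v = 0, i.e. y = 3. Restricting the cubic part to that line (v = 0) leaves -2*u**3 ≠ 0, so f is not divisible by v and the branch is v² ≈ 2*u**3 to lowest order — this is a cusp.
Classification: cusp.


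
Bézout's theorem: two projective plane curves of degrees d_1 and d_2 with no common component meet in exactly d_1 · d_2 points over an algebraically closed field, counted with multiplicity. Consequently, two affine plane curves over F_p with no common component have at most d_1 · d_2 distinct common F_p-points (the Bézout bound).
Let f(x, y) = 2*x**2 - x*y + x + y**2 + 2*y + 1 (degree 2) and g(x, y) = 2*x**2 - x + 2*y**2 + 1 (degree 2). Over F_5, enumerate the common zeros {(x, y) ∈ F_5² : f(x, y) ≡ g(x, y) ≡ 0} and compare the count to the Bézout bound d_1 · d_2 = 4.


Common zeros: {(1, 2), (2, 2), (2, 3)}; count = 3; Bézout bound = 4.

deg(f) = 2, deg(g) = 2, so Bézout bound = 4.
Scan x ∈ F_5. For each x, list the y ∈ F_5 with f(x, y) ≡ 0 and those with g(x, y) ≡ 0 (mod 5); the common zeros in that column are the intersection.
  x = 0: f ≡ 0 at y ∈ {4}; g ≡ 0 at y ∈ ∅; common: ∅.
  x = 1: f ≡ 0 at y ∈ {2}; g ≡ 0 at y ∈ {2, 3}; common: {2}.
  x = 2: f ≡ 0 at y ∈ {2, 3}; g ≡ 0 at y ∈ {2, 3}; common: {2, 3}.
  x = 3: f ≡ 0 at y ∈ ∅; g ≡ 0 at y ∈ ∅; common: ∅.
  x = 4: f ≡ 0 at y ∈ {3, 4}; g ≡ 0 at y ∈ ∅; common: ∅.
Collecting: common zeros = {(1, 2), (2, 2), (2, 3)}, so the count is 3.
Comparison with the Bézout bound: 3 ≤ 4 = deg(f)·deg(g), as expected for curves with no common component (the affine F_5-count falls short of the bound because intersections may lie at infinity, over extension fields, or carry multiplicity).


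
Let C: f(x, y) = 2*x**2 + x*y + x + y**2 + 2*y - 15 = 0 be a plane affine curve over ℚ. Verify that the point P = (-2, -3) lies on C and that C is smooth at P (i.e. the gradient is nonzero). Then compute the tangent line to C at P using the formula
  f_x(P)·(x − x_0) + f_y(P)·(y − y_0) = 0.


Tangent line at P: -10*x - 6*y - 38 = 0.

Step 1: f(-2, -3) = 0, so P lies on C.
Step 2: partial derivatives
  f_x(x, y) = 4*x + y + 1, f_y(x, y) = x + 2*y + 2.
  f_x(P) = -10, f_y(P) = -6 (gradient nonzero, so P is smooth).
Step 3: tangent line at P: -10·(x − -2) + -6·(y − -3) = 0.
Expanding: -10*x - 6*y - 38 = 0.


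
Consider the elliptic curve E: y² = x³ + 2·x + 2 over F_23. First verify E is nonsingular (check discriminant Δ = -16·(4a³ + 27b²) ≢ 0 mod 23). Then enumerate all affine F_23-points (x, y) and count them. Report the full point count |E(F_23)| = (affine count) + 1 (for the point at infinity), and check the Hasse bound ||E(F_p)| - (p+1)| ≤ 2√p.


Affine points = {(0, 5), (0, 18), (3, 9), (3, 14), (6, 0), (8, 1), (8, 22), (9, 6), (9, 17), (12, 11), (12, 12), (15, 7), (15, 16), (16, 6), (16, 17), (17, 2), (17, 21), (21, 6), (21, 17)}; affine count = 19; |E(F_23)| = 20.

Discriminant check: Δ ∝ 4a³ + 27b² = 4·2³ + 27·2² = 4·8 + 27·4 ≡ 2 (mod 23). Nonzero ⇒ E is nonsingular.
For each x ∈ F_23, compute rhs = x³ + 2·x + 2 mod 23, then count y ∈ F_23 with y² ≡ rhs.
  x = 0: rhs = 2, matching y values: 5, 18 (2 points).
  x = 1: rhs = 5, matching y values: none (0 points).
  x = 2: rhs = 14, matching y values: none (0 points).
  x = 3: rhs = 12, matching y values: 9, 14 (2 points).
  x = 4: rhs = 5, matching y values: none (0 points).
  x = 5: rhs = 22, matching y values: none (0 points).
  x = 6: rhs = 0, matching y values: 0 (1 points).
  x = 7: rhs = 14, matching y values: none (0 points).
  x = 8: rhs = 1, matching y values: 1, 22 (2 points).
  x = 9: rhs = 13, matching y values: 6, 17 (2 points).
  x = 10: rhs = 10, matching y values: none (0 points).
  x = 11: rhs = 21, matching y values: none (0 points).
  x = 12: rhs = 6, matching y values: 11, 12 (2 points).
  x = 13: rhs = 17, matching y values: none (0 points).
  x = 14: rhs = 14, matching y values: none (0 points).
  x = 15: rhs = 3, matching y values: 7, 16 (2 points).
  x = 16: rhs = 13, matching y values: 6, 17 (2 points).
  x = 17: rhs = 4, matching y values: 2, 21 (2 points).
  x = 18: rhs = 5, matching y values: none (0 points).
  x = 19: rhs = 22, matching y values: none (0 points).
  x = 20: rhs = 15, matching y values: none (0 points).
  x = 21: rhs = 13, matching y values: 6, 17 (2 points).
  x = 22: rhs = 22, matching y values: none (0 points).
Total affine count: 19.
Full point count |E(F_23)| = 19 + 1 = 20.
Hasse bound: |20 − (23+1)| = |-4| = 4 ≤ 2√23 ≈ 9.5917 ✓.


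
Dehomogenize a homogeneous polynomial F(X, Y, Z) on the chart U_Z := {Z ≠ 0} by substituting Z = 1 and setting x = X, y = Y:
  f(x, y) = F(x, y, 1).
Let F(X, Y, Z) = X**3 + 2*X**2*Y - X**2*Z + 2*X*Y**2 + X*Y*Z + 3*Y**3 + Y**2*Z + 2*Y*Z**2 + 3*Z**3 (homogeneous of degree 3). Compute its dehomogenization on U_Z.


f(x, y) = x**3 + 2*x**2*y - x**2 + 2*x*y**2 + x*y + 3*y**3 + y**2 + 2*y + 3

On U_Z we set Z = 1. Each monomial c·X^i·Y^j·Z^k in F becomes c·x^i·y^j·1^k = c·x^i·y^j.
Substituting Z = 1: F(X, Y, 1) = x**3 + 2*x**2*y - x**2 + 2*x*y**2 + x*y + 3*y**3 + y**2 + 2*y + 3.
Note: deg(f) ≤ deg(F) = 3; strict inequality happens when F is divisible by Z (lost terms).


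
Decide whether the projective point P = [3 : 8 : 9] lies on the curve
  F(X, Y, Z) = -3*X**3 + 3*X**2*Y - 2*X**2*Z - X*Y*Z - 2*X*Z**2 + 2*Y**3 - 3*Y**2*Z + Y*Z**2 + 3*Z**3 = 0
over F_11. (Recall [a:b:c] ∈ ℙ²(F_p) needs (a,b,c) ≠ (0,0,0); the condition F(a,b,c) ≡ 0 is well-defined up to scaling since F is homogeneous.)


F(3,8,9) ≡ 5 (mod 11); P is NOT on the curve.

Evaluate F(3, 8, 9) term-by-term (mod 11).
  -3*X**3 ↦ -3·27·1·1 = -81
  3*X**2*Y ↦ 3·9·8·1 = 216
  -2*X**2*Z ↦ -2·9·1·9 = -162
  -X*Y*Z ↦ -1·3·8·9 = -216
  -2*X*Z**2 ↦ -2·3·1·81 = -486
  2*Y**3 ↦ 2·1·512·1 = 1024
  -3*Y**2*Z ↦ -3·1·64·9 = -1728
  Y*Z**2 ↦ 1·1·8·81 = 648
  3*Z**3 ↦ 3·1·1·729 = 2187
Sum: F(3, 8, 9) = (-81) + (216) + (-162) + (-216) + (-486) + (1024) + (-1728) + (648) + (2187) = 1402.
Reducing mod 11: 1402 ≡ 5 (mod 11).
Since F(a, b, c) ≡ 5 ≠ 0 (mod 11), P does NOT lie on the curve.


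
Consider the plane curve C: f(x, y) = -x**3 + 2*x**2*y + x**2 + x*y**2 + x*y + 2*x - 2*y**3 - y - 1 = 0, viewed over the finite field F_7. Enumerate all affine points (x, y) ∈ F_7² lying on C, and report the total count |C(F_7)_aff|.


Affine F_7-points: {(0, 4), (1, 2), (3, 6), (4, 4), (4, 6), (5, 0), (5, 2), (5, 4), (6, 2), (6, 6)}; count = 10.

For each of the 49 pairs (x, y) ∈ F_7², evaluate f(x, y) mod 7. Record the zeros.
  x = 0: [0↦6, 1↦3, 2↦2, 3↦5, 4↦0, 5↦3, 6↦2]  zeros at y ∈ {4}
  x = 1: [0↦1, 1↦2, 2↦0, 3↦4, 4↦2, 5↦3, 6↦2]  zeros at y ∈ {2}
  x = 2: [0↦6, 1↦1, 2↦2, 3↦4, 4↦2, 5↦5, 6↦1]  zeros at y ∈ ∅
  x = 3: [0↦1, 1↦1, 2↦2, 3↦6, 4↦1, 5↦3, 6↦0]  zeros at y ∈ {6}
  x = 4: [0↦1, 1↦3, 2↦1, 3↦4, 4↦0, 5↦5, 6↦0]  zeros at y ∈ {4, 6}
  x = 5: [0↦0, 1↦1, 2↦0, 3↦6, 4↦0, 5↦5, 6↦2]  zeros at y ∈ {0, 2, 4}
  x = 6: [0↦6, 1↦3, 2↦0, 3↦6, 4↦2, 5↦4, 6↦0]  zeros at y ∈ {2, 6}
Collecting zeros: affine points = {(0, 4), (1, 2), (3, 6), (4, 4), (4, 6), (5, 0), (5, 2), (5, 4), (6, 2), (6, 6)}.
Total count |C(F_7)_aff| = 10.


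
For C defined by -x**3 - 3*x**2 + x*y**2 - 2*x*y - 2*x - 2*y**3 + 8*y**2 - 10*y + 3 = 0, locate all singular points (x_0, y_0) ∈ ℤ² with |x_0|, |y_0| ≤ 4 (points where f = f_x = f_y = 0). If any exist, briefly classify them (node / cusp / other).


Singular points: {(-1, 1)}; classification: cusp.

Compute partial derivatives:
  f_x = -3*x**2 - 6*x + y**2 - 2*y - 2.
  f_y = 2*x*y - 2*x - 6*y**2 + 16*y - 10.
Scan x_0 ∈ {−4, ..., 4}. For each x_0, f_y(x_0, y) is a polynomial in y; find its integer roots y ∈ {−4, ..., 4}, then test f_x and f at those candidates.
  x = -4: f_y(-4, y) = -6*y**2 + 8*y - 2; vanishes at y ∈ {1}. (-4, 1): f_x = -27 ≠ 0.
  x = -3: f_y(-3, y) = -6*y**2 + 10*y - 4; vanishes at y ∈ {1}. (-3, 1): f_x = -12 ≠ 0.
  x = -2: f_y(-2, y) = -6*y**2 + 12*y - 6; vanishes at y ∈ {1}. (-2, 1): f_x = -3 ≠ 0.
  x = -1: f_y(-1, y) = -6*y**2 + 14*y - 8; vanishes at y ∈ {1}. (-1, 1): f_x = 0, f = 0 — SINGULAR.
  x = 0: f_y(0, y) = -6*y**2 + 16*y - 10; vanishes at y ∈ {1}. (0, 1): f_x = -3 ≠ 0.
  x = 1: f_y(1, y) = -6*y**2 + 18*y - 12; vanishes at y ∈ {1, 2}. (1, 1): f_x = -12 ≠ 0; (1, 2): f_x = -11 ≠ 0.
  x = 2: f_y(2, y) = -6*y**2 + 20*y - 14; vanishes at y ∈ {1}. (2, 1): f_x = -27 ≠ 0.
  x = 3: f_y(3, y) = -6*y**2 + 22*y - 16; vanishes at y ∈ {1}. (3, 1): f_x = -48 ≠ 0.
  x = 4: f_y(4, y) = -6*y**2 + 24*y - 18; vanishes at y ∈ {1, 3}. (4, 1): f_x = -75 ≠ 0; (4, 3): f_x = -71 ≠ 0.
Only singular point on the grid: (-1, 1).
Classify: substitute x = -1 + u, y = 1 + v and expand: f = -u**3 + u*v**2 - 2*v**3 + v**2.
No constant or linear terms (consistent with a singular point). Quadratic part: v**2. Cubic part: -u**3 + u*v**2 - 2*v**3.
The quadratic part v**2 is a perfect square, so there is a single (double) tangent line v = 0, i.e. y = 1. Restricting the cubic part to that line (v = 0) leaves -u**3 ≠ 0, so f is not divisible by v and the branch is v² ≈ u**3 to lowest order — this is a cusp.
Classification: cusp.


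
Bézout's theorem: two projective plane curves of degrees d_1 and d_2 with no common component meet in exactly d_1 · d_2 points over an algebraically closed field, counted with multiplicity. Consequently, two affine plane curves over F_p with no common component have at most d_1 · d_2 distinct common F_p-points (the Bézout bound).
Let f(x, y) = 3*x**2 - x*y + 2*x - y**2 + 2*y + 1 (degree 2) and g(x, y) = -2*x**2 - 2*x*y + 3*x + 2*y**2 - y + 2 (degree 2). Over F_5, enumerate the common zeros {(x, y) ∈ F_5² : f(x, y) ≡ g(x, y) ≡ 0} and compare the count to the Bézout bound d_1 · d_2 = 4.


Common zeros: ∅; count = 0; Bézout bound = 4.

deg(f) = 2, deg(g) = 2, so Bézout bound = 4.
Scan x ∈ F_5. For each x, list the y ∈ F_5 with f(x, y) ≡ 0 and those with g(x, y) ≡ 0 (mod 5); the common zeros in that column are the intersection.
  x = 0: f ≡ 0 at y ∈ ∅; g ≡ 0 at y ∈ {4}; common: ∅.
  x = 1: f ≡ 0 at y ∈ {3}; g ≡ 0 at y ∈ {2}; common: ∅.
  x = 2: f ≡ 0 at y ∈ ∅; g ≡ 0 at y ∈ {0}; common: ∅.
  x = 3: f ≡ 0 at y ∈ ∅; g ≡ 0 at y ∈ {3}; common: ∅.
  x = 4: f ≡ 0 at y ∈ ∅; g ≡ 0 at y ∈ {1}; common: ∅.
Collecting: common zeros = ∅, so the count is 0.
Comparison with the Bézout bound: 0 ≤ 4 = deg(f)·deg(g), as expected for curves with no common component (the affine F_5-count falls short of the bound because intersections may lie at infinity, over extension fields, or carry multiplicity).


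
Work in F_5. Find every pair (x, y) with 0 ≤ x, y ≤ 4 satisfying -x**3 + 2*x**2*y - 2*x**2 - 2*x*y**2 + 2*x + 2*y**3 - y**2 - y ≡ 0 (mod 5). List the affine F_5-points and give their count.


Affine F_5-points: {(0, 0), (0, 1), (0, 2), (1, 2), (3, 4), (4, 4)}; count = 6.

For each of the 25 pairs (x, y) ∈ F_5², evaluate f(x, y) mod 5. Record the zeros.
  x = 0: [0↦0, 1↦0, 2↦0, 3↦2, 4↦3]  zeros at y ∈ {0, 1, 2}
  x = 1: [0↦4, 1↦4, 2↦0, 3↦4, 4↦3]  zeros at y ∈ {2}
  x = 2: [0↦3, 1↦2, 2↦3, 3↦3, 4↦4]  zeros at y ∈ ∅
  x = 3: [0↦1, 1↦3, 2↦3, 3↦3, 4↦0]  zeros at y ∈ {4}
  x = 4: [0↦2, 1↦1, 2↦4, 3↦3, 4↦0]  zeros at y ∈ {4}
Collecting zeros: affine points = {(0, 0), (0, 1), (0, 2), (1, 2), (3, 4), (4, 4)}.
Total count |C(F_5)_aff| = 6.


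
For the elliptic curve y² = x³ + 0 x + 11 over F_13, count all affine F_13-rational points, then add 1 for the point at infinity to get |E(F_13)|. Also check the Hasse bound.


Affine points = {(1, 5), (1, 8), (3, 5), (3, 8), (4, 6), (4, 7), (7, 4), (7, 9), (8, 4), (8, 9), (9, 5), (9, 8), (10, 6), (10, 7), (11, 4), (11, 9), (12, 6), (12, 7)}; affine count = 18; |E(F_13)| = 19.

Discriminant check: Δ ∝ 4a³ + 27b² = 4·0³ + 27·11² = 4·0 + 27·121 ≡ 4 (mod 13). Nonzero ⇒ E is nonsingular.
For each x ∈ F_13, compute rhs = x³ + 0·x + 11 mod 13, then count y ∈ F_13 with y² ≡ rhs.
  x = 0: rhs = 11, matching y values: none (0 points).
  x = 1: rhs = 12, matching y values: 5, 8 (2 points).
  x = 2: rhs = 6, matching y values: none (0 points).
  x = 3: rhs = 12, matching y values: 5, 8 (2 points).
  x = 4: rhs = 10, matching y values: 6, 7 (2 points).
  x = 5: rhs = 6, matching y values: none (0 points).
  x = 6: rhs = 6, matching y values: none (0 points).
  x = 7: rhs = 3, matching y values: 4, 9 (2 points).
  x = 8: rhs = 3, matching y values: 4, 9 (2 points).
  x = 9: rhs = 12, matching y values: 5, 8 (2 points).
  x = 10: rhs = 10, matching y values: 6, 7 (2 points).
  x = 11: rhs = 3, matching y values: 4, 9 (2 points).
  x = 12: rhs = 10, matching y values: 6, 7 (2 points).
Total affine count: 18.
Full point count |E(F_13)| = 18 + 1 = 19.
Hasse bound: |19 − (13+1)| = |5| = 5 ≤ 2√13 ≈ 7.2111 ✓.


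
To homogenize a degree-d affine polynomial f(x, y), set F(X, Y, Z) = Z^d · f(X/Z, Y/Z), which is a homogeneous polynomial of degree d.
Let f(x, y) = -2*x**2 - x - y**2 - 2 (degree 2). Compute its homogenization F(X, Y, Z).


F(X, Y, Z) = -2*X**2 - X*Z - Y**2 - 2*Z**2

deg(f) = 2.
Substitute x = X/Z, y = Y/Z into f, then multiply by Z^2.
  monomial -2·x^2·y^0 ↦ -2·X^2·Y^0·Z^0.
  monomial -1·x^1·y^0 ↦ -1·X^1·Y^0·Z^1.
  monomial -1·x^0·y^2 ↦ -1·X^0·Y^2·Z^0.
  monomial -2·x^0·y^0 ↦ -2·X^0·Y^0·Z^2.
Collecting: F(X, Y, Z) = -2*X**2 - X*Z - Y**2 - 2*Z**2.


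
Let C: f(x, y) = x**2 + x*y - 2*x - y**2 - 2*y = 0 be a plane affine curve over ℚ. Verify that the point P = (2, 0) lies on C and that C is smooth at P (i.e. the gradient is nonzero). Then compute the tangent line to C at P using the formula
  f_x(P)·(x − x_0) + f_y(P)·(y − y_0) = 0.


Tangent line at P: 2*x - 4 = 0.

Step 1: f(2, 0) = 0, so P lies on C.
Step 2: partial derivatives
  f_x(x, y) = 2*x + y - 2, f_y(x, y) = x - 2*y - 2.
  f_x(P) = 2, f_y(P) = 0 (gradient nonzero, so P is smooth).
Step 3: tangent line at P: 2·(x − 2) + 0·(y − 0) = 0.
Expanding: 2*x - 4 = 0.


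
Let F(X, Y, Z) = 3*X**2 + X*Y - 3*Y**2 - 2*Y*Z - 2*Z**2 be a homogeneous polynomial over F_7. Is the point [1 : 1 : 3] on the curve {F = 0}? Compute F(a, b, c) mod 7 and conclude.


F(1,1,3) ≡ 5 (mod 7); P is NOT on the curve.

Evaluate F(1, 1, 3) term-by-term (mod 7).
  3*X**2 ↦ 3·1·1·1 = 3
  X*Y ↦ 1·1·1·1 = 1
  -3*Y**2 ↦ -3·1·1·1 = -3
  -2*Y*Z ↦ -2·1·1·3 = -6
  -2*Z**2 ↦ -2·1·1·9 = -18
Sum: F(1, 1, 3) = (3) + (1) + (-3) + (-6) + (-18) = -23.
Reducing mod 7: -23 ≡ 5 (mod 7).
Since F(a, b, c) ≡ 5 ≠ 0 (mod 7), P does NOT lie on the curve.


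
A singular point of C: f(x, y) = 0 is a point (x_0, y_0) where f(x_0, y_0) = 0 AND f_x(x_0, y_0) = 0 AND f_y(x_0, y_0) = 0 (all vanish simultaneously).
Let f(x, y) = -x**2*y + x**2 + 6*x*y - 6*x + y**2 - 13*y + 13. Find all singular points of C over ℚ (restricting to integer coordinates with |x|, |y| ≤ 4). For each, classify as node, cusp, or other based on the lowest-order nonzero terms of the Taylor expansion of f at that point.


Singular points: {(3, 2)}; classification: node.

Compute partial derivatives:
  f_x = -2*x*y + 2*x + 6*y - 6.
  f_y = -x**2 + 6*x + 2*y - 13.
Scan x_0 ∈ {−4, ..., 4}. For each x_0, f_y(x_0, y) is a polynomial in y; find its integer roots y ∈ {−4, ..., 4}, then test f_x and f at those candidates.
  x = -4: f_y(-4, y) = 2*y - 53; no integer root y with |y| ≤ 4.
  x = -3: f_y(-3, y) = 2*y - 40; no integer root y with |y| ≤ 4.
  x = -2: f_y(-2, y) = 2*y - 29; no integer root y with |y| ≤ 4.
  x = -1: f_y(-1, y) = 2*y - 20; no integer root y with |y| ≤ 4.
  x = 0: f_y(0, y) = 2*y - 13; no integer root y with |y| ≤ 4.
  x = 1: f_y(1, y) = 2*y - 8; vanishes at y ∈ {4}. (1, 4): f_x = 12 ≠ 0.
  x = 2: f_y(2, y) = 2*y - 5; no integer root y with |y| ≤ 4.
  x = 3: f_y(3, y) = 2*y - 4; vanishes at y ∈ {2}. (3, 2): f_x = 0, f = 0 — SINGULAR.
  x = 4: f_y(4, y) = 2*y - 5; no integer root y with |y| ≤ 4.
Only singular point on the grid: (3, 2).
Classify: substitute x = 3 + u, y = 2 + v and expand: f = -u**2*v - u**2 + v**2.
No constant or linear terms (consistent with a singular point). Quadratic part: -u**2 + v**2. Cubic part: -u**2*v.
The quadratic part v**2 - u**2 = (v − u)(v + u) splits into two distinct linear factors, so there are two distinct tangent lines y − 2 = ±(x − 3) — this is a node (ordinary double point).
Classification: node.


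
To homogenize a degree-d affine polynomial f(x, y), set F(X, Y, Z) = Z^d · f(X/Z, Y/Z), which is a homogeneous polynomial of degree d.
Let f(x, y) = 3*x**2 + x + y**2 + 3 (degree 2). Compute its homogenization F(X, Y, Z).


F(X, Y, Z) = 3*X**2 + X*Z + Y**2 + 3*Z**2

deg(f) = 2.
Substitute x = X/Z, y = Y/Z into f, then multiply by Z^2.
  monomial 3·x^2·y^0 ↦ 3·X^2·Y^0·Z^0.
  monomial 1·x^1·y^0 ↦ 1·X^1·Y^0·Z^1.
  monomial 1·x^0·y^2 ↦ 1·X^0·Y^2·Z^0.
  monomial 3·x^0·y^0 ↦ 3·X^0·Y^0·Z^2.
Collecting: F(X, Y, Z) = 3*X**2 + X*Z + Y**2 + 3*Z**2.


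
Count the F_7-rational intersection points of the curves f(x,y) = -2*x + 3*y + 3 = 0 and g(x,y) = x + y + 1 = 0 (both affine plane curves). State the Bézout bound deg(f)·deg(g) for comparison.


Common zeros: {(0, 6)}; count = 1; Bézout bound = 1.

deg(f) = 1, deg(g) = 1, so Bézout bound = 1.
Scan x ∈ F_7. For each x, list the y ∈ F_7 with f(x, y) ≡ 0 and those with g(x, y) ≡ 0 (mod 7); the common zeros in that column are the intersection.
  x = 0: f ≡ 0 at y ∈ {6}; g ≡ 0 at y ∈ {6}; common: {6}.
  x = 1: f ≡ 0 at y ∈ {2}; g ≡ 0 at y ∈ {5}; common: ∅.
  x = 2: f ≡ 0 at y ∈ {5}; g ≡ 0 at y ∈ {4}; common: ∅.
  x = 3: f ≡ 0 at y ∈ {1}; g ≡ 0 at y ∈ {3}; common: ∅.
  x = 4: f ≡ 0 at y ∈ {4}; g ≡ 0 at y ∈ {2}; common: ∅.
  x = 5: f ≡ 0 at y ∈ {0}; g ≡ 0 at y ∈ {1}; common: ∅.
  x = 6: f ≡ 0 at y ∈ {3}; g ≡ 0 at y ∈ {0}; common: ∅.
Collecting: common zeros = {(0, 6)}, so the count is 1.
Comparison with the Bézout bound: 1 ≤ 1 = deg(f)·deg(g), as expected for curves with no common component (the bound is attained).
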